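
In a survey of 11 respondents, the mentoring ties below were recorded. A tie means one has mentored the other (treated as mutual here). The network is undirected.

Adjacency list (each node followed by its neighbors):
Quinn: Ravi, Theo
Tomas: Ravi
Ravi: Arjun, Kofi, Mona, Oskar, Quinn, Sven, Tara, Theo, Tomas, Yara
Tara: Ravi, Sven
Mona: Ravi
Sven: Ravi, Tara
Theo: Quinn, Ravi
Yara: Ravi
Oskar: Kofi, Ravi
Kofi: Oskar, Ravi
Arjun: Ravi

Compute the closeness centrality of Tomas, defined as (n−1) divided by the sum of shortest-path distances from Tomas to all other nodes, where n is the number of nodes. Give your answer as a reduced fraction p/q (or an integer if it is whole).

Distances from Tomas: Arjun:2, Kofi:2, Mona:2, Oskar:2, Quinn:2, Ravi:1, Sven:2, Tara:2, Theo:2, Yara:2. Sum = 19.
n = 11, so closeness = 10/19.

10/19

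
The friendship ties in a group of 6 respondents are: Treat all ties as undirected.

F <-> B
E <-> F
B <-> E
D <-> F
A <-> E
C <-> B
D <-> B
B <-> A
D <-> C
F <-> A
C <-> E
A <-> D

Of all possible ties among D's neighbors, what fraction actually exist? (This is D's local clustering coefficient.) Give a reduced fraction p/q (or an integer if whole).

D's neighbors: A, B, C, and F (k = 4).
Possible neighbor pairs: C(4,2) = 6. Edges among them: A–B, A–F, B–C, B–F → e = 4.
Clustering(D) = 4/6 = 2/3.

2/3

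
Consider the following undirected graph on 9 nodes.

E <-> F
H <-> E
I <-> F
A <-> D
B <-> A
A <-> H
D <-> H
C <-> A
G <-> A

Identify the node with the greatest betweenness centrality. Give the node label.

A

Unnormalized betweenness of each node: A:18, B:0, C:0, D:0, E:12, F:7, G:0, H:15, I:0.
A has the largest value, 18, making it the main broker — the node through which the most shortest paths run.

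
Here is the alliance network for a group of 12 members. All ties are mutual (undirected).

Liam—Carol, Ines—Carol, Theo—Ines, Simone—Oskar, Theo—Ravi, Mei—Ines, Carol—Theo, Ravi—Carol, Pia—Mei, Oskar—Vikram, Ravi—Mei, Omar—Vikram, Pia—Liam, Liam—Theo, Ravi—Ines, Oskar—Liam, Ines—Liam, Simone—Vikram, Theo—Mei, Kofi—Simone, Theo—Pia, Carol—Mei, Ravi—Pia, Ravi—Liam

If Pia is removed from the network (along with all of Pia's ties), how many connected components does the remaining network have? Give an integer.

1

Pia's neighbors (Liam, Mei, Ravi, and Theo) remain reachable from one another through other ties, so the rest of the network stays in one piece.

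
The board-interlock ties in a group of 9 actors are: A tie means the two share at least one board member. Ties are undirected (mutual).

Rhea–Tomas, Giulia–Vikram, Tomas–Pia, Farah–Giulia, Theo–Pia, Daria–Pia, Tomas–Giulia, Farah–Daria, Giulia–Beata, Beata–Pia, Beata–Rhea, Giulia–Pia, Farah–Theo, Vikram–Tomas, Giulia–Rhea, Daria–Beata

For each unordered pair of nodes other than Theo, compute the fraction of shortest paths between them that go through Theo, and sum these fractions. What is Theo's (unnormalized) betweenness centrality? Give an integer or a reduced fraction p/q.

1/3

Pairs whose geodesics pass through Theo — Pia–Farah: 1/3.
All other pairs contribute 0.
Summing the contributions gives betweenness(Theo) = 1/3.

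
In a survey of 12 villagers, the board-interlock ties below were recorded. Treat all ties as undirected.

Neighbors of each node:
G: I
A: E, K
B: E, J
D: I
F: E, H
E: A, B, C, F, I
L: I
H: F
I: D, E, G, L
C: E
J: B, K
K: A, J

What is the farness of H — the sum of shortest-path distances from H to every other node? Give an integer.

Distances from H: A:3, B:3, C:3, D:4, E:2, F:1, G:4, I:3, J:4, K:4, L:4.
Sum = 3 + 3 + 3 + 4 + 2 + 1 + 4 + 3 + 4 + 4 + 4 = 35.

35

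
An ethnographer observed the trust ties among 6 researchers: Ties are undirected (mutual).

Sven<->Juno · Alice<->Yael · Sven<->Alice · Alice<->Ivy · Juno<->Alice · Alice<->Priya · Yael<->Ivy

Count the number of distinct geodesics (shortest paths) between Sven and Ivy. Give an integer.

1

The shortest distance is 2, and the only length-2 path is Sven–Alice–Ivy. So there is exactly 1 shortest path.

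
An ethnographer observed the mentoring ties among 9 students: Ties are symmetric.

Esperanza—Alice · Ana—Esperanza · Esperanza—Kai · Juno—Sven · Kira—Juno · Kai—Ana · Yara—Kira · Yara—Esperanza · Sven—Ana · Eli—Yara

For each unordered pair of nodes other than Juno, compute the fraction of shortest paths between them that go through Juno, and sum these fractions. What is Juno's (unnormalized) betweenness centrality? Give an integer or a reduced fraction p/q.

Pairs whose geodesics pass through Juno — Yara–Sven: 1/2; Kira–Ana: 1/2; Kira–Sven: 1; Eli–Sven: 1/2.
All other pairs contribute 0.
Summing the contributions gives betweenness(Juno) = 5/2.

5/2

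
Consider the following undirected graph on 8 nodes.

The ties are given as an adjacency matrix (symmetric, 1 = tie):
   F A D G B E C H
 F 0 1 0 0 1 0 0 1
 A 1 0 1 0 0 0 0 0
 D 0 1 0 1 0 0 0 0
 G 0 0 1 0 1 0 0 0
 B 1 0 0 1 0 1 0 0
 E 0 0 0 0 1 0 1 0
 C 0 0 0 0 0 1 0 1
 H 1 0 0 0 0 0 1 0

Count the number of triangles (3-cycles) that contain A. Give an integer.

A's neighbors are D and F, but none of them are tied to each other, so no triangle contains A.

0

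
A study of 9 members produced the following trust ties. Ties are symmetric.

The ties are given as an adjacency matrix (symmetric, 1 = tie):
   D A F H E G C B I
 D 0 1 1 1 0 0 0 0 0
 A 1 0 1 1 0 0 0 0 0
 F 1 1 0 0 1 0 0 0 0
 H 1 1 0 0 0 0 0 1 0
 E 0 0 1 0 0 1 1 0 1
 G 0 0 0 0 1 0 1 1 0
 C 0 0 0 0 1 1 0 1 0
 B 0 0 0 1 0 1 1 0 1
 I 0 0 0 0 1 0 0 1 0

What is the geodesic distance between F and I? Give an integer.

2

One shortest route is F – E – I, which uses 2 edges, and F and I are not directly tied, so nothing shorter exists. So d(F,I) = 2.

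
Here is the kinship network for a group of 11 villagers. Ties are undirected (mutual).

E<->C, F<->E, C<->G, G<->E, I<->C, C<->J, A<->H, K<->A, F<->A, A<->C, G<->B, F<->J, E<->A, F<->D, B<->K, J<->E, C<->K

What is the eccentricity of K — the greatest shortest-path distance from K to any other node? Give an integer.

Distances from K: A:1, B:1, C:1, D:3, E:2, F:2, G:2, H:2, I:2, J:2.
The largest is 3 (to D), so the eccentricity of K is 3.

3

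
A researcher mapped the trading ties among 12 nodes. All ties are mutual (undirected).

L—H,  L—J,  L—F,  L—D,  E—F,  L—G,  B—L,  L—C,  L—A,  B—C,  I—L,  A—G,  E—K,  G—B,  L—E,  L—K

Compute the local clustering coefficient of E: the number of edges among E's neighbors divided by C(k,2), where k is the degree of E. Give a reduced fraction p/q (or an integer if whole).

E's neighbors: F, K, and L (k = 3).
Possible neighbor pairs: C(3,2) = 3. Edges among them: F–L, K–L → e = 2.
Clustering(E) = 2/3.

2/3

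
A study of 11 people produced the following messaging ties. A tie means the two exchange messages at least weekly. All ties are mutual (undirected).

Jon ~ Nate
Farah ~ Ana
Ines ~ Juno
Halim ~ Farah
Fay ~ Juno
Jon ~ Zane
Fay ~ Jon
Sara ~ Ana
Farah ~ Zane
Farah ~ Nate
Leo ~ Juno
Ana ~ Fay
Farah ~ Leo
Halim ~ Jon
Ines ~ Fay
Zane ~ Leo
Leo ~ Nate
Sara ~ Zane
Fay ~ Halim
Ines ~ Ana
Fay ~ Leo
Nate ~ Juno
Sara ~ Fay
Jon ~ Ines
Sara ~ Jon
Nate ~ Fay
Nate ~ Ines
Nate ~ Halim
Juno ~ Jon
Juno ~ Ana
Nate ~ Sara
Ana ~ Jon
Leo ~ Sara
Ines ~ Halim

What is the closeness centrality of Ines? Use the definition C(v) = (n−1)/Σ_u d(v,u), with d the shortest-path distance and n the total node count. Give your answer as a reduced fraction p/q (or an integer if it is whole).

Distances from Ines: Ana:1, Farah:2, Fay:1, Halim:1, Jon:1, Juno:1, Leo:2, Nate:1, Sara:2, Zane:2. Sum = 14.
n = 11, so closeness = 10/14 = 5/7.

5/7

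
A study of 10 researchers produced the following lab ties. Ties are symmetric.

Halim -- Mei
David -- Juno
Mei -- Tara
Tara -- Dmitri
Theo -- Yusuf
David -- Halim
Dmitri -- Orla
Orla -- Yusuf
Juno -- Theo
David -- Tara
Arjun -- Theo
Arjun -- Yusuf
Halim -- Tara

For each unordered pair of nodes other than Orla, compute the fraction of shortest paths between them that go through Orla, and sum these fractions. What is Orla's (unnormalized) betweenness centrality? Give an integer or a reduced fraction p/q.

19/3

Pairs whose geodesics pass through Orla — Arjun–Dmitri: 1; Arjun–Tara: 1/2; Arjun–Mei: 1/3; Yusuf–Dmitri: 1; Yusuf–Tara: 1; Yusuf–Mei: 1; Yusuf–Halim: 1/2; Dmitri–Theo: 1.
All other pairs contribute 0.
Summing the contributions gives betweenness(Orla) = 19/3.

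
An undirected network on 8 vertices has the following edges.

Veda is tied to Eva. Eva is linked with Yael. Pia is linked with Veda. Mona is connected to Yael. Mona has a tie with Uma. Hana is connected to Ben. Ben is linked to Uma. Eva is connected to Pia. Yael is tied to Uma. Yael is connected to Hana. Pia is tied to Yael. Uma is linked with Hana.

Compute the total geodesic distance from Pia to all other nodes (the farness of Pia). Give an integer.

Distances from Pia: Ben:3, Eva:1, Hana:2, Mona:2, Uma:2, Veda:1, Yael:1.
Sum = 3 + 1 + 2 + 2 + 2 + 1 + 1 = 12.

12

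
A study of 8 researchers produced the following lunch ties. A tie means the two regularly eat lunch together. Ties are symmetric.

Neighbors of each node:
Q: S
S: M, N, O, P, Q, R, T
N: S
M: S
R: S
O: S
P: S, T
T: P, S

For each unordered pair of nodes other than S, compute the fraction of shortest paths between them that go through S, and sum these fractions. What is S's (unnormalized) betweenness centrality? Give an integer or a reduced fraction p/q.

20

Pairs whose geodesics pass through S — P–N: 1; P–M: 1; P–Q: 1; P–R: 1; P–O: 1; N–M: 1; N–Q: 1; N–T: 1; N–R: 1; N–O: 1; M–Q: 1; M–T: 1; M–R: 1; M–O: 1 … (+6 more pairs).
All other pairs contribute 0.
Summing the contributions gives betweenness(S) = 20.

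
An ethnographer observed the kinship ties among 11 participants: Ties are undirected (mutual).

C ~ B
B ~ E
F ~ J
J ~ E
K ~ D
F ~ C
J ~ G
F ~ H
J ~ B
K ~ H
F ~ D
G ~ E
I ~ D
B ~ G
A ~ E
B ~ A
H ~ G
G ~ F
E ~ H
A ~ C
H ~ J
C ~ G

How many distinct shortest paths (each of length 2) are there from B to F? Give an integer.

3

The shortest distance is 2. The length-2 paths are: B–J–F; B–G–F; B–C–F.
That gives 3 distinct shortest paths.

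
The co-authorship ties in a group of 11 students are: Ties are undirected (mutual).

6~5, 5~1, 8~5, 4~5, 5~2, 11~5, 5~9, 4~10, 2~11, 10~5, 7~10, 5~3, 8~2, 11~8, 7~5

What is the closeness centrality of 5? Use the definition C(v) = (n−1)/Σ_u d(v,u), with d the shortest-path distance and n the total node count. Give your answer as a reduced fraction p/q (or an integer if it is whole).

Distances from 5: 1:1, 2:1, 3:1, 4:1, 6:1, 7:1, 8:1, 9:1, 10:1, 11:1. Sum = 10.
n = 11, so closeness = 10/10 = 1.

1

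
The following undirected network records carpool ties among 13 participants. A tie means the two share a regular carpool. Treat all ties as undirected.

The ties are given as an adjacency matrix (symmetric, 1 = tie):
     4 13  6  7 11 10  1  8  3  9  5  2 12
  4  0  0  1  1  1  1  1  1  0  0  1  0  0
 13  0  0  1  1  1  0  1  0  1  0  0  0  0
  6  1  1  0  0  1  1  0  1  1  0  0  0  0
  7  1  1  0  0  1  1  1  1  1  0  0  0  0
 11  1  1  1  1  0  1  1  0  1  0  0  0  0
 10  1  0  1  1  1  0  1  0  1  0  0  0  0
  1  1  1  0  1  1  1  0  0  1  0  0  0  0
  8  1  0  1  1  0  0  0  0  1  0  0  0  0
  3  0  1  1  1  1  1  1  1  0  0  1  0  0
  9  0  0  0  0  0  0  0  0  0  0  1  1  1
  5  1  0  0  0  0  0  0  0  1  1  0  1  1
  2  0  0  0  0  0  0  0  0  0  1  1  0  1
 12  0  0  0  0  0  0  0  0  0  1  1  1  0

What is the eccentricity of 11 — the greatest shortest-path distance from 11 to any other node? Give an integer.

3

Distances from 11: 1:1, 2:3, 3:1, 4:1, 5:2, 6:1, 7:1, 8:2, 9:3, 10:1, 12:3, 13:1.
The largest is 3 (to 9, 2, and 12), so the eccentricity of 11 is 3.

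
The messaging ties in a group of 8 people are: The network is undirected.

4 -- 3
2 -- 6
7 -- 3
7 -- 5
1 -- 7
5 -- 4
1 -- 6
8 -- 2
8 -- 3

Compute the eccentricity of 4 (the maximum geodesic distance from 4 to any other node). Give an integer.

Distances from 4: 1:3, 2:3, 3:1, 5:1, 6:4, 7:2, 8:2.
The largest is 4 (to 6), so the eccentricity of 4 is 4.

4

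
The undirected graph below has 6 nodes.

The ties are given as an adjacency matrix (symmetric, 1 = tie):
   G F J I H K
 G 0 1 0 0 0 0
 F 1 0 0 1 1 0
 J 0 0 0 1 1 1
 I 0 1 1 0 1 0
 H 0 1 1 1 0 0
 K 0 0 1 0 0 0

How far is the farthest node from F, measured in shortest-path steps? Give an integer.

Distances from F: G:1, H:1, I:1, J:2, K:3.
The largest is 3 (to K), so the eccentricity of F is 3.

3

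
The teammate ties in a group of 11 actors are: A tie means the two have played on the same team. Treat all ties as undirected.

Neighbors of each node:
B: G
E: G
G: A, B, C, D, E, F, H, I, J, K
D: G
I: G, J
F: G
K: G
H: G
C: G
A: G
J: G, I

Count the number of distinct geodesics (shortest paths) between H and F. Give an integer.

The shortest distance is 2, and the only length-2 path is H–G–F. So there is exactly 1 shortest path.

1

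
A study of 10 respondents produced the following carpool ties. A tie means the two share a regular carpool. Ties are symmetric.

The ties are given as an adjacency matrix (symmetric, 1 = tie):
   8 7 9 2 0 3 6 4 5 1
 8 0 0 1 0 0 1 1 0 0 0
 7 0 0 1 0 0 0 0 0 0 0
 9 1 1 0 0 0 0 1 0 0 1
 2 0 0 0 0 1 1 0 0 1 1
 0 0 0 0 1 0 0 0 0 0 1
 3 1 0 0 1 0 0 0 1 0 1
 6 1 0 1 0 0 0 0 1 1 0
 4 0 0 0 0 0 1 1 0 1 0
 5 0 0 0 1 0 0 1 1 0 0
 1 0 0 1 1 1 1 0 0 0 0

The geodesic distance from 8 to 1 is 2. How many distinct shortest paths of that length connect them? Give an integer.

2

The shortest distance is 2. The length-2 paths are: 8–9–1; 8–3–1.
That gives 2 distinct shortest paths.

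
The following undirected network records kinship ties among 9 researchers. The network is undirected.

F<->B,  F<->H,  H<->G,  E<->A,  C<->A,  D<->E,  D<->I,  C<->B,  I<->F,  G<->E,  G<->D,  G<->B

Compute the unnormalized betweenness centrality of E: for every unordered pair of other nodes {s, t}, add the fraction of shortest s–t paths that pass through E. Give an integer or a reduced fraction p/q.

Pairs whose geodesics pass through E — A–G: 1; A–H: 1; A–I: 1; A–D: 1; C–D: 1/2.
All other pairs contribute 0.
Summing the contributions gives betweenness(E) = 9/2.

9/2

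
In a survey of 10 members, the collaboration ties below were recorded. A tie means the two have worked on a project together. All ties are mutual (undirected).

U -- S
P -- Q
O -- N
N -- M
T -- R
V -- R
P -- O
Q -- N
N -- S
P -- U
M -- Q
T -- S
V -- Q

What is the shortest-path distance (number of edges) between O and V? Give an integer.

One shortest route is O – P – Q – V, which uses 3 edges, and at distance 2 from O we only reach {M, Q, S, U}, which does not include V. So d(O,V) = 3.

3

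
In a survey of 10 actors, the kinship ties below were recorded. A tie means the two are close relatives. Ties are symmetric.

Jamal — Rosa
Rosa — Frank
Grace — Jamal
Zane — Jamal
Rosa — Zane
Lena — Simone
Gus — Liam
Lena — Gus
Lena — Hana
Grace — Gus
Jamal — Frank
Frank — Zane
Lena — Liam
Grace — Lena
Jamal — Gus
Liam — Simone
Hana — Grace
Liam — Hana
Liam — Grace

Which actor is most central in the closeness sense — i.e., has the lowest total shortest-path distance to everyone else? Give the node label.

Grace

Farness (sum of distances to all others) for each node — Frank:20, Grace:13, Gus:14, Hana:18, Jamal:14, Lena:16, Liam:16, Rosa:20, Simone:23, Zane:20.
The smallest farness is 13, for Grace, so Grace has the highest closeness.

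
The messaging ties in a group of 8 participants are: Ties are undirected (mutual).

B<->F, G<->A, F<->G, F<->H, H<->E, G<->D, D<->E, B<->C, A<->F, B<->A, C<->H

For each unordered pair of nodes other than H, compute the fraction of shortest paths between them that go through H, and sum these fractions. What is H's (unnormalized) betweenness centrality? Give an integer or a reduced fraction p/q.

Pairs whose geodesics pass through H — D–C: 1; G–C: 1/3; A–E: 1/2; F–C: 1/2; F–E: 1; B–E: 2/2; C–E: 1.
All other pairs contribute 0.
Summing the contributions gives betweenness(H) = 16/3.

16/3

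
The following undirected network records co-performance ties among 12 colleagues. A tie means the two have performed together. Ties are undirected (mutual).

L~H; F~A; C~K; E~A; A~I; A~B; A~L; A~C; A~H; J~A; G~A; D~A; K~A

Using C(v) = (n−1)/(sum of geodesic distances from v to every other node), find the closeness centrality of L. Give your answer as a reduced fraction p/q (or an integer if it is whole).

11/20

Distances from L: A:1, B:2, C:2, D:2, E:2, F:2, G:2, H:1, I:2, J:2, K:2. Sum = 20.
n = 12, so closeness = 11/20.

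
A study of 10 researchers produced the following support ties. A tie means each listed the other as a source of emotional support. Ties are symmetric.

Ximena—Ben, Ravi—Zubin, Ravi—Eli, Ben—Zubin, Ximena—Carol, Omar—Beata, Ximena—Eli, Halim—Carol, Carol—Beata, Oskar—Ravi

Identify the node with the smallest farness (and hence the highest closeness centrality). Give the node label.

Farness (sum of distances to all others) for each node — Beata:25, Ben:21, Carol:19, Eli:20, Halim:27, Omar:33, Oskar:31, Ravi:23, Ximena:17, Zubin:24.
The smallest farness is 17, for Ximena, so Ximena has the highest closeness.

Ximena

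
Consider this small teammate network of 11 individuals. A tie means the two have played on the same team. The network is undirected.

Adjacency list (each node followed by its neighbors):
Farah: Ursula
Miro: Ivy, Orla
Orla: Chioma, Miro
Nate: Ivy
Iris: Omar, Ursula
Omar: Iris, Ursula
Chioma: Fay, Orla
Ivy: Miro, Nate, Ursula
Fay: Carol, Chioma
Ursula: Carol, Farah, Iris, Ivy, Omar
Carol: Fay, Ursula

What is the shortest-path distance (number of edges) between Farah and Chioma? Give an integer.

4

One shortest route is Farah – Ursula – Carol – Fay – Chioma, which uses 4 edges, and at distance 3 from Farah we only reach {Fay, Miro, Nate}, which does not include Chioma. So d(Farah,Chioma) = 4.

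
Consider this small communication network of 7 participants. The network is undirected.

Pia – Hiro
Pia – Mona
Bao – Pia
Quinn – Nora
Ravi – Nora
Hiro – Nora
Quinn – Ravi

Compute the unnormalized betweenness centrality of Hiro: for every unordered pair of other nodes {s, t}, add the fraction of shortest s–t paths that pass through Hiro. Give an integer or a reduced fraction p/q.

9

Pairs whose geodesics pass through Hiro — Mona–Ravi: 1; Mona–Quinn: 1; Mona–Nora: 1; Pia–Ravi: 1; Pia–Quinn: 1; Pia–Nora: 1; Bao–Ravi: 1; Bao–Quinn: 1; Bao–Nora: 1.
All other pairs contribute 0.
Summing the contributions gives betweenness(Hiro) = 9.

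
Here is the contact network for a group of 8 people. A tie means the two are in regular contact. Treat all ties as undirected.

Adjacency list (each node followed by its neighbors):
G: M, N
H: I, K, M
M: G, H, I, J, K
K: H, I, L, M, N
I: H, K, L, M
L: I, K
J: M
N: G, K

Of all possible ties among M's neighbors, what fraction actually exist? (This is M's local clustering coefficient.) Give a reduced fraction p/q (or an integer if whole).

M's neighbors: G, H, I, J, and K (k = 5).
Possible neighbor pairs: C(5,2) = 10. Edges among them: H–I, H–K, I–K → e = 3.
Clustering(M) = 3/10.

3/10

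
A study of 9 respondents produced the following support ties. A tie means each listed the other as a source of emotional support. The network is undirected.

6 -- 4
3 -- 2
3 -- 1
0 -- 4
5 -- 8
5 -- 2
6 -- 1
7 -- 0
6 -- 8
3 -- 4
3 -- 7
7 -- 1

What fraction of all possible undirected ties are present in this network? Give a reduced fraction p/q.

There are 12 edges and 9 nodes, so the maximum possible is C(9,2) = 36.
Density = 12/36 = 1/3.

1/3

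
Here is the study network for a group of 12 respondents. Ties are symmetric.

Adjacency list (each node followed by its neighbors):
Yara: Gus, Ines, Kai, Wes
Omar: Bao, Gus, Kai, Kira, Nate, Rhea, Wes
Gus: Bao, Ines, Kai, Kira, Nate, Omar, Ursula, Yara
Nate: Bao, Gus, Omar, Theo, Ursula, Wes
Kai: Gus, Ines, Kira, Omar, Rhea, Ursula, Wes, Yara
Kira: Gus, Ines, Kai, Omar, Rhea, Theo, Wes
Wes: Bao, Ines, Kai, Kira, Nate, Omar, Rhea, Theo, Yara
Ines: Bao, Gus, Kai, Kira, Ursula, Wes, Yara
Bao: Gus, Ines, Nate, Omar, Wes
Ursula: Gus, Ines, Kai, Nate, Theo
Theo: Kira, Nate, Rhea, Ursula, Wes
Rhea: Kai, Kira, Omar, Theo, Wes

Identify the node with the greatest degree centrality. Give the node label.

Degrees — Bao:5, Gus:8, Ines:7, Kai:8, Kira:7, Nate:6, Omar:7, Rhea:5, Theo:5, Ursula:5, Wes:9, Yara:4.
The maximum is 9, attained only by Wes.

Wes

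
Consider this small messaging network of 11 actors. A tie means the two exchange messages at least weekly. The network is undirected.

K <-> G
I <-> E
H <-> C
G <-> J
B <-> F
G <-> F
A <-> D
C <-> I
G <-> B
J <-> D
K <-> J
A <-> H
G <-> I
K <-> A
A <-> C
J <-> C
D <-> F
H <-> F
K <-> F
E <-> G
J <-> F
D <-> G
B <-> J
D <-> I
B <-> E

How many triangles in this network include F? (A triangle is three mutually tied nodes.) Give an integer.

F's neighbors: B, D, G, H, J, and K.
Neighbor pairs that are themselves tied: F–B–G; F–B–J; F–D–G; F–D–J; F–G–J; F–G–K; F–J–K. Each forms one triangle with F, for 7 in total.

7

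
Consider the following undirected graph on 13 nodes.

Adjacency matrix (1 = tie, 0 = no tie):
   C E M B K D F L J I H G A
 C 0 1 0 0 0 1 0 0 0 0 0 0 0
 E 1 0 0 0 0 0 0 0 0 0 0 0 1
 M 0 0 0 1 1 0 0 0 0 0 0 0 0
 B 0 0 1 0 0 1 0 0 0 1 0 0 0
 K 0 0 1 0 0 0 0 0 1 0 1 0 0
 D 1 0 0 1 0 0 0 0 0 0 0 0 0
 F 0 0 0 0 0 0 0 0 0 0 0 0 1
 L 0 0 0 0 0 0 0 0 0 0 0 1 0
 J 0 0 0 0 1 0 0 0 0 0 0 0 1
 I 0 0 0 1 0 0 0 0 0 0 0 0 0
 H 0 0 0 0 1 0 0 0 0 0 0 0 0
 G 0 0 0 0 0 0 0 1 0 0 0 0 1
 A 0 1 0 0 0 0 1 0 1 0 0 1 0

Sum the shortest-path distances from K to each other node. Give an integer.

30

Distances from K: A:2, B:2, C:4, D:3, E:3, F:3, G:3, H:1, I:3, J:1, L:4, M:1.
Sum = 2 + 2 + 4 + 3 + 3 + 3 + 3 + 1 + 3 + 1 + 4 + 1 = 30.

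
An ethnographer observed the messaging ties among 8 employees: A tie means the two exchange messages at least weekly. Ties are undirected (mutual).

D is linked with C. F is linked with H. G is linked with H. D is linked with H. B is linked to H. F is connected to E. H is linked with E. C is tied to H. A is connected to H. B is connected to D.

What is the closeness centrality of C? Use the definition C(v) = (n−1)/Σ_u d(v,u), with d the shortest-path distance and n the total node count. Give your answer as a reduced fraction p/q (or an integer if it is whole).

7/12

Distances from C: A:2, B:2, D:1, E:2, F:2, G:2, H:1. Sum = 12.
n = 8, so closeness = 7/12.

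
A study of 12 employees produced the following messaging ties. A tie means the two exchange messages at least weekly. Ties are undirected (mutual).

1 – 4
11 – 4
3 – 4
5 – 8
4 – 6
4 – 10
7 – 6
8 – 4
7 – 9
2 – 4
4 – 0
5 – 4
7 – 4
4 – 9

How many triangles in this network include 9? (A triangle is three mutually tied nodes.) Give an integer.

1

9's neighbors: 4 and 7.
Neighbor pairs that are themselves tied: 9–4–7. Each forms one triangle with 9, for 1 in total.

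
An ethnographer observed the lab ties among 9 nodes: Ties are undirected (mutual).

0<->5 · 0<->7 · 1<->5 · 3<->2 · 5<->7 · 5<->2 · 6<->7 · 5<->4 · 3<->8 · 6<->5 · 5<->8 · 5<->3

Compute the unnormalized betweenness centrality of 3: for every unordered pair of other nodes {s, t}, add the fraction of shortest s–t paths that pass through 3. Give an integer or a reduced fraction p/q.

Pairs whose geodesics pass through 3 — 2–8: 1/2.
All other pairs contribute 0.
Summing the contributions gives betweenness(3) = 1/2.

1/2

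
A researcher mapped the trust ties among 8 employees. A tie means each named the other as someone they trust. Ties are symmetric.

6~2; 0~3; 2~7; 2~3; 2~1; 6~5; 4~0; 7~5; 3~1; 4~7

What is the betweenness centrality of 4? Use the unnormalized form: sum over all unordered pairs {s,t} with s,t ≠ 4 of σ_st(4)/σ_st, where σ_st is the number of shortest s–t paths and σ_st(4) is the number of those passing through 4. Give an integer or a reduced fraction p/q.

Pairs whose geodesics pass through 4 — 0–7: 1; 0–5: 1.
All other pairs contribute 0.
Summing the contributions gives betweenness(4) = 2.

2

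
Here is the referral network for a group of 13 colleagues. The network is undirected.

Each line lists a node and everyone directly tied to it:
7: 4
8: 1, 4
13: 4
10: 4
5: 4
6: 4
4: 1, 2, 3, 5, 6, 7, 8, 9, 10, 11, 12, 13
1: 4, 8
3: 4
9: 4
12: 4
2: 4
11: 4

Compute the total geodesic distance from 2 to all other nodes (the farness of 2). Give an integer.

Distances from 2: 1:2, 3:2, 4:1, 5:2, 6:2, 7:2, 8:2, 9:2, 10:2, 11:2, 12:2, 13:2.
Sum = 2 + 2 + 1 + 2 + 2 + 2 + 2 + 2 + 2 + 2 + 2 + 2 = 23.

23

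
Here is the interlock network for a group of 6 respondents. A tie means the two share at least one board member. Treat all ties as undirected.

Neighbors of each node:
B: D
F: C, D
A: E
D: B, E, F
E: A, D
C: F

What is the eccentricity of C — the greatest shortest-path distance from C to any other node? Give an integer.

Distances from C: A:4, B:3, D:2, E:3, F:1.
The largest is 4 (to A), so the eccentricity of C is 4.

4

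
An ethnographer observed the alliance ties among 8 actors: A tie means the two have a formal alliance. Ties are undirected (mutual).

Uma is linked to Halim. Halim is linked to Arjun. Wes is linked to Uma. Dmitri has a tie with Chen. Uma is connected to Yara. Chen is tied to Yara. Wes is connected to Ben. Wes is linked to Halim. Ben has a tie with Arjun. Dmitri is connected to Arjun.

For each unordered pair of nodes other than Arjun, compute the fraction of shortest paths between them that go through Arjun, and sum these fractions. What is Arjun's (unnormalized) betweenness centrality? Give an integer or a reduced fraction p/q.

Pairs whose geodesics pass through Arjun — Halim–Chen: 1/2; Halim–Dmitri: 1; Halim–Ben: 1/2; Uma–Dmitri: 1/2; Chen–Ben: 1; Dmitri–Ben: 1; Dmitri–Wes: 2/2.
All other pairs contribute 0.
Summing the contributions gives betweenness(Arjun) = 11/2.

11/2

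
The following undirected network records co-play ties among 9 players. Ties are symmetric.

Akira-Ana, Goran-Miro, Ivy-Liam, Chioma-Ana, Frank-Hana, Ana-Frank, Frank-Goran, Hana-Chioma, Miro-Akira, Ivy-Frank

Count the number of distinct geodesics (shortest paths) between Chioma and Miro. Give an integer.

The shortest distance is 3, and the only length-3 path is Chioma–Ana–Akira–Miro. So there is exactly 1 shortest path.

1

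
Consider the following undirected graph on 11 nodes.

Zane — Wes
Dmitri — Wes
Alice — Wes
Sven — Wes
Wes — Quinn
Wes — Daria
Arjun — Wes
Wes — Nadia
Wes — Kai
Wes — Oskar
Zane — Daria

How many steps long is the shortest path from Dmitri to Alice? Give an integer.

2

One shortest route is Dmitri – Wes – Alice, which uses 2 edges, and Dmitri and Alice are not directly tied, so nothing shorter exists. So d(Dmitri,Alice) = 2.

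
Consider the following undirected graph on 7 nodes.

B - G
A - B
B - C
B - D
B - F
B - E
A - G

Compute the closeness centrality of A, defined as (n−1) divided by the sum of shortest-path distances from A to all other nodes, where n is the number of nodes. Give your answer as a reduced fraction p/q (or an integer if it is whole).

Distances from A: B:1, C:2, D:2, E:2, F:2, G:1. Sum = 10.
n = 7, so closeness = 6/10 = 3/5.

3/5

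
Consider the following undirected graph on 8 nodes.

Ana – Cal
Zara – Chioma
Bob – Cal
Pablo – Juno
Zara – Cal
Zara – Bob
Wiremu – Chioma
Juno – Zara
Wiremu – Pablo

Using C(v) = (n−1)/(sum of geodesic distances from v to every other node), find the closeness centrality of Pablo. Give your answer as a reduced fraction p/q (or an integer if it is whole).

7/16

Distances from Pablo: Ana:4, Bob:3, Cal:3, Chioma:2, Juno:1, Wiremu:1, Zara:2. Sum = 16.
n = 8, so closeness = 7/16.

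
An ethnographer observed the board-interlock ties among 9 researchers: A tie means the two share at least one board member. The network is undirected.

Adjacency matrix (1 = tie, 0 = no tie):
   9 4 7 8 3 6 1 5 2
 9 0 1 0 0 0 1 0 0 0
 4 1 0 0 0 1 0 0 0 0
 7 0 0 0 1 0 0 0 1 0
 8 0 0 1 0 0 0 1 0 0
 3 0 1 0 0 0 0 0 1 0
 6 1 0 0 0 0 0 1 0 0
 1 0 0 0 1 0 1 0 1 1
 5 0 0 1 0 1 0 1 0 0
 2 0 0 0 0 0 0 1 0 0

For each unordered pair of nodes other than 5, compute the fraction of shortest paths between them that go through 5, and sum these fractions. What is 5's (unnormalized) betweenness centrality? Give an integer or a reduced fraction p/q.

28/3

Pairs whose geodesics pass through 5 — 9–7: 2/3; 4–7: 1; 4–8: 2/3; 4–1: 1/2; 4–2: 1/2; 7–3: 1; 7–6: 1/2; 7–1: 1/2; 7–2: 1/2; 8–3: 2/2; 3–6: 1/2; 3–1: 1; 3–2: 1.
All other pairs contribute 0.
Summing the contributions gives betweenness(5) = 28/3.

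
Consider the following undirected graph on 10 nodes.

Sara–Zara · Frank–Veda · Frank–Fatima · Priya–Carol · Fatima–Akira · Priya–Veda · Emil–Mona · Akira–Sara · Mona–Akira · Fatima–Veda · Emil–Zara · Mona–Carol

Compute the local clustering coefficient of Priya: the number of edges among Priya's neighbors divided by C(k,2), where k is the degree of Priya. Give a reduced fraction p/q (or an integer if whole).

0

Priya's neighbors: Carol and Veda (k = 2).
Possible neighbor pairs: C(2,2) = 1. Edges among them: none → e = 0.
Clustering(Priya) = 0/1.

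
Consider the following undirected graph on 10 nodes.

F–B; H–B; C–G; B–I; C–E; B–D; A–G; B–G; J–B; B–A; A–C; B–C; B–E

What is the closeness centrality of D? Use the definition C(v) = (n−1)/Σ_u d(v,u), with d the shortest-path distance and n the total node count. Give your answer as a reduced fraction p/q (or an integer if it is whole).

9/17

Distances from D: A:2, B:1, C:2, E:2, F:2, G:2, H:2, I:2, J:2. Sum = 17.
n = 10, so closeness = 9/17.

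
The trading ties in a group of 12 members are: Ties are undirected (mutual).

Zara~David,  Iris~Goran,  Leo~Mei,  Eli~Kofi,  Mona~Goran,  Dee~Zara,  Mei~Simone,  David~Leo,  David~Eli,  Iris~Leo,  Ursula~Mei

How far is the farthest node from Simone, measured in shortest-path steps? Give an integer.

Distances from Simone: David:3, Dee:5, Eli:4, Goran:4, Iris:3, Kofi:5, Leo:2, Mei:1, Mona:5, Ursula:2, Zara:4.
The largest is 5 (to Kofi, Dee, and Mona), so the eccentricity of Simone is 5.

5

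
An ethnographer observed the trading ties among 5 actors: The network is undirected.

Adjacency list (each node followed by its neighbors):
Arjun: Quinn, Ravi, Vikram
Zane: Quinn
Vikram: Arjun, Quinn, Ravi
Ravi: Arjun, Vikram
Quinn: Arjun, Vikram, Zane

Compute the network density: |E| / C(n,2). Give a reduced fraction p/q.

There are 6 edges and 5 nodes, so the maximum possible is C(5,2) = 10.
Density = 6/10 = 3/5.

3/5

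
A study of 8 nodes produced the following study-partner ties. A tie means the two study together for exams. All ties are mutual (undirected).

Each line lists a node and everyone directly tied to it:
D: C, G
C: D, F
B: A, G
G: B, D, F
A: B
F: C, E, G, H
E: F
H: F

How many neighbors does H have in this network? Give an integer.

1

H is directly tied to F. That is 1 neighbor, so the degree of H is 1.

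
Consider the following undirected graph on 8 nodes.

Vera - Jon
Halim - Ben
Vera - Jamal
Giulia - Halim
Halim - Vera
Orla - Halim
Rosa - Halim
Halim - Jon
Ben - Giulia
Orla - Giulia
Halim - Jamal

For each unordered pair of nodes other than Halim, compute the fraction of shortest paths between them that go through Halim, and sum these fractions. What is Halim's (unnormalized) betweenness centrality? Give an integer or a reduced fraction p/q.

Pairs whose geodesics pass through Halim — Giulia–Jon: 1; Giulia–Vera: 1; Giulia–Jamal: 1; Giulia–Rosa: 1; Jon–Jamal: 1/2; Jon–Rosa: 1; Jon–Ben: 1; Jon–Orla: 1; Vera–Rosa: 1; Vera–Ben: 1; Vera–Orla: 1; Jamal–Rosa: 1; Jamal–Ben: 1; Jamal–Orla: 1 … (+3 more pairs).
All other pairs contribute 0.
Summing the contributions gives betweenness(Halim) = 16.

16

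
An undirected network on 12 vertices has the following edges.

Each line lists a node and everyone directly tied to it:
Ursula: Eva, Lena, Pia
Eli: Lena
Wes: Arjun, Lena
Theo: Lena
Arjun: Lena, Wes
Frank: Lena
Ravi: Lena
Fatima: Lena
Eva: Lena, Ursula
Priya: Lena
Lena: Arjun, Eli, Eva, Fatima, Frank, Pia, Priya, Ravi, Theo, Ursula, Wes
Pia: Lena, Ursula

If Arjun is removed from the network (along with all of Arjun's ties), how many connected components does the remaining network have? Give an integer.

Arjun's neighbors (Lena and Wes) remain reachable from one another through other ties, so the rest of the network stays in one piece.

1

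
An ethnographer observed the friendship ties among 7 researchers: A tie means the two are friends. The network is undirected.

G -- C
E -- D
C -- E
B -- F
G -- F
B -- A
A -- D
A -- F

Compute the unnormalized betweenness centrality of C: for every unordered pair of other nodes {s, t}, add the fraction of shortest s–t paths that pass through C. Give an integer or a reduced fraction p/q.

Pairs whose geodesics pass through C — E–F: 1/2; E–G: 1; D–G: 1/2.
All other pairs contribute 0.
Summing the contributions gives betweenness(C) = 2.

2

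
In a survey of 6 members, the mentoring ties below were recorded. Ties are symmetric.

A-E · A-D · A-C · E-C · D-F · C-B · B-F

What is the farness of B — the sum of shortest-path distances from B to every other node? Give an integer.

Distances from B: A:2, C:1, D:2, E:2, F:1.
Sum = 2 + 1 + 2 + 2 + 1 = 8.

8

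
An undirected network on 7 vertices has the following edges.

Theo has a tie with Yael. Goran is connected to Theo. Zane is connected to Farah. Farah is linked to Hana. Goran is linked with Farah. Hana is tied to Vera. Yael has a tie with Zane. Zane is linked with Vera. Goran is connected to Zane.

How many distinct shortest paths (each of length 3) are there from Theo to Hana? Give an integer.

1

The shortest distance is 3, and the only length-3 path is Theo–Goran–Farah–Hana. So there is exactly 1 shortest path.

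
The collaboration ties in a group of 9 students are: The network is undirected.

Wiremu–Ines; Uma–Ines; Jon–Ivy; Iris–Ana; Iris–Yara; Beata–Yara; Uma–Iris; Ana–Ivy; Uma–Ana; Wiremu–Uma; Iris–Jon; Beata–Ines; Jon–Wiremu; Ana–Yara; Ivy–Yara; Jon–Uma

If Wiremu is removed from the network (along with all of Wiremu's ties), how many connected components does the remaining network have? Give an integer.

1

Wiremu's neighbors (Ines, Jon, and Uma) remain reachable from one another through other ties, so the rest of the network stays in one piece.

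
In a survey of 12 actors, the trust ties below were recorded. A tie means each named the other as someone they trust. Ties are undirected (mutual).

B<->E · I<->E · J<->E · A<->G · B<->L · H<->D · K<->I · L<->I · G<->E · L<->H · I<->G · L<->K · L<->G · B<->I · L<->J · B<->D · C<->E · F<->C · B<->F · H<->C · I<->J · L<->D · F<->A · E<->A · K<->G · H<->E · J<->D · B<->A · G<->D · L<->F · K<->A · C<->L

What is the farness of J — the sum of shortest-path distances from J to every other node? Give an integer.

Distances from J: A:2, B:2, C:2, D:1, E:1, F:2, G:2, H:2, I:1, K:2, L:1.
Sum = 2 + 2 + 2 + 1 + 1 + 2 + 2 + 2 + 1 + 2 + 1 = 18.

18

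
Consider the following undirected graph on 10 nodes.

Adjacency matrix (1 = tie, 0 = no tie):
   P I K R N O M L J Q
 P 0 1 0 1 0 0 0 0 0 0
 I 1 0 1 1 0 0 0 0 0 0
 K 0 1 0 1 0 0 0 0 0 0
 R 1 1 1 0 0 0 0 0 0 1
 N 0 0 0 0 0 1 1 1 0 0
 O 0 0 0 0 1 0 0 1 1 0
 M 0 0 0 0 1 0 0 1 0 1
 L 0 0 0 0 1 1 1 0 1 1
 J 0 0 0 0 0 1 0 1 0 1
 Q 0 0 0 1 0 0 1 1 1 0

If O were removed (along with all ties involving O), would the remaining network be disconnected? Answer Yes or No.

Even without O, every remaining node can still reach every other (the residual graph is connected), so O is not a cut vertex.

No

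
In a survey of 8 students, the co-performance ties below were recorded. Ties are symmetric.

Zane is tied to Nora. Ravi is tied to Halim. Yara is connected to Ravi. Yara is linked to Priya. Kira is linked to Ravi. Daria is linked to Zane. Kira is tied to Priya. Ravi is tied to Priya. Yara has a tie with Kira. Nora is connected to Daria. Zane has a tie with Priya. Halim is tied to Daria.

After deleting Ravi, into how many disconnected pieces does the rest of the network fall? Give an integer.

1

Ravi's neighbors (Halim, Kira, Priya, and Yara) remain reachable from one another through other ties, so the rest of the network stays in one piece.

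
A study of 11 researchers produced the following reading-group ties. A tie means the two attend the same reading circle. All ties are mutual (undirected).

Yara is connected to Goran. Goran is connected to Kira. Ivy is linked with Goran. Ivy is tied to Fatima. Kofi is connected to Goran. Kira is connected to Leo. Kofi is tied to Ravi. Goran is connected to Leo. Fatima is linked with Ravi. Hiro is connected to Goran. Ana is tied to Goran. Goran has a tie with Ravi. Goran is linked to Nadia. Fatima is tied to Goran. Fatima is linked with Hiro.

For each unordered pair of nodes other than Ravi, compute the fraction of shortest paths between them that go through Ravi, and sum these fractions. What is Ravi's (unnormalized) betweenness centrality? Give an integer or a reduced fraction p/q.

1/2

Pairs whose geodesics pass through Ravi — Fatima–Kofi: 1/2.
All other pairs contribute 0.
Summing the contributions gives betweenness(Ravi) = 1/2.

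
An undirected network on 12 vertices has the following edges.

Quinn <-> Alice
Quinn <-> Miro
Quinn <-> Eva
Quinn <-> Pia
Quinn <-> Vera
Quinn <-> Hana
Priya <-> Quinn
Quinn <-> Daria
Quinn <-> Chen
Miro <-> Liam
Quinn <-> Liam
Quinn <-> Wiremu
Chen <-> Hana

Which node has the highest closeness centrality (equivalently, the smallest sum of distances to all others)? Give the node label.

Quinn

Farness (sum of distances to all others) for each node — Alice:21, Chen:20, Daria:21, Eva:21, Hana:20, Liam:20, Miro:20, Pia:21, Priya:21, Quinn:11, Vera:21, Wiremu:21.
The smallest farness is 11, for Quinn, so Quinn has the highest closeness.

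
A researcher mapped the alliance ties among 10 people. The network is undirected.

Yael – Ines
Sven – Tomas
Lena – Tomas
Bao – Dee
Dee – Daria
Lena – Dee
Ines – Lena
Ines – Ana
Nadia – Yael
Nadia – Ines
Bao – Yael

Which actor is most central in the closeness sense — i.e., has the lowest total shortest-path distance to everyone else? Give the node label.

Lena

Farness (sum of distances to all others) for each node — Ana:24, Bao:20, Daria:26, Dee:18, Ines:16, Lena:15, Nadia:22, Sven:29, Tomas:21, Yael:19.
The smallest farness is 15, for Lena, so Lena has the highest closeness.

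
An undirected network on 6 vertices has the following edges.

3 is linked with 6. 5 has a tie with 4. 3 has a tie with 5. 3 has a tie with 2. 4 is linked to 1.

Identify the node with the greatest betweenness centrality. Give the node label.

3

Unnormalized betweenness of each node: 1:0, 2:0, 3:7, 4:4, 5:6, 6:0.
3 has the largest value, 7, making it the main broker — the node through which the most shortest paths run.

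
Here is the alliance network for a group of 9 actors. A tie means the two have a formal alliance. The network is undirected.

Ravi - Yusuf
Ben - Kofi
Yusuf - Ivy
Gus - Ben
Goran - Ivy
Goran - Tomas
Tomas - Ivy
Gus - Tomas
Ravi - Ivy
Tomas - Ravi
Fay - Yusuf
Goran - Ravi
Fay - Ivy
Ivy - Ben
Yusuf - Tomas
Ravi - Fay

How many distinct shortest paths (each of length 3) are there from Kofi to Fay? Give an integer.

1

The shortest distance is 3, and the only length-3 path is Kofi–Ben–Ivy–Fay. So there is exactly 1 shortest path.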